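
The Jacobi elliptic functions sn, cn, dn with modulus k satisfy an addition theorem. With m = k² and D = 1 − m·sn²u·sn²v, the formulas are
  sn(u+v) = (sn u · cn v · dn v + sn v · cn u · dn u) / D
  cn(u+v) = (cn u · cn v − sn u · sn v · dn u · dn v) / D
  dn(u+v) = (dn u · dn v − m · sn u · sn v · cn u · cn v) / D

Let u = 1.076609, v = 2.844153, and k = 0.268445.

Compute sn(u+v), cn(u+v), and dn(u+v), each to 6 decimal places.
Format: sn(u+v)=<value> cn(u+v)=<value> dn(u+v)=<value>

sn(u+v)=-0.656461 cn(u+v)=-0.754360 dn(u+v)=0.984350

sn u = 0.8746648533210524, cn u = 0.4847281654338459, dn u = 0.972043846070678
sn v = 0.3484558941547657, cn v = -0.9373251782752892, dn v = 0.9956154056413367
m = k² = 0.072062718025
D = 1 − m·sn²u·sn²v = 0.9933059397041084
sn(u+v) = (sn u·cn v·dn v + sn v·cn u·dn u)/D = -0.6520662867272282/0.9933059397041084 = -0.656460674061276
cn(u+v) = (cn u·cn v − sn u·sn v·dn u·dn v)/D = -0.7493105147835749/0.9933059397041084 = -0.7543602477669506
dn(u+v) = (dn u·dn v − m·sn u·sn v·cn u·cn v)/D = 0.9777608659084612/0.9933059397041084 = 0.9843501652670295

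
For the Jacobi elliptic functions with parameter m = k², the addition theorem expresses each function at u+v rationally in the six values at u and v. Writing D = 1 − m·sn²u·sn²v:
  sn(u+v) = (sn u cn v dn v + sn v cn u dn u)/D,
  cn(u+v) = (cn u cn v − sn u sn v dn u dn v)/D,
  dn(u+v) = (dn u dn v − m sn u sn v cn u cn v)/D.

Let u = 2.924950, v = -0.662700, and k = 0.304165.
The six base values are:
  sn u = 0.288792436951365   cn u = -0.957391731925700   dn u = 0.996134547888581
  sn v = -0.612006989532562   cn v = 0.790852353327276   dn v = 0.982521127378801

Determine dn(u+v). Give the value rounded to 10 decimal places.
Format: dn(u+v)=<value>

m = k² = 0.092516347225
D = 1 − m·sn²u·sn²v = 0.9971099665284612
dn(u+v) = (dn u·dn v − m·sn u·sn v·cn u·cn v)/D = 0.9663425230858835/0.9971099665284612 = 0.9691433798924931

dn(u+v)=0.9691433799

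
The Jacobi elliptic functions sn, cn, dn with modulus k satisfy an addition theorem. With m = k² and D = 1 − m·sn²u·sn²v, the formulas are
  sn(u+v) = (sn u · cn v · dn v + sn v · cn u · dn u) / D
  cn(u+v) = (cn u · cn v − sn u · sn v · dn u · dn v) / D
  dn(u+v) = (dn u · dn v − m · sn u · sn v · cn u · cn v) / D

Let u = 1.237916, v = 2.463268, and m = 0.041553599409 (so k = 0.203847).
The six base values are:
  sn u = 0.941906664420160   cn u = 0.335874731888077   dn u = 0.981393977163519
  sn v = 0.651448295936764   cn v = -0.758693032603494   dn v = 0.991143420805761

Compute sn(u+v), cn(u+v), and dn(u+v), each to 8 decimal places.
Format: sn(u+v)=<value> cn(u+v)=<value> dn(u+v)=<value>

sn(u+v)=-0.50139958 cn(u+v)=-0.86521585 dn(u+v)=0.99476297

m = k² = 0.041553599409
D = 1 − m·sn²u·sn²v = 0.9843546856702177
sn(u+v) = (sn u·cn v·dn v + sn v·cn u·dn u)/D = -0.4935550220326762/0.9843546856702177 = -0.5013995760040796
cn(u+v) = (cn u·cn v − sn u·sn v·dn u·dn v)/D = -0.8516792749781091/0.9843546856702177 = -0.8652158488972155
dn(u+v) = (dn u·dn v − m·sn u·sn v·cn u·cn v)/D = 0.9791995881017655/0.9843546856702177 = 0.9947629674105303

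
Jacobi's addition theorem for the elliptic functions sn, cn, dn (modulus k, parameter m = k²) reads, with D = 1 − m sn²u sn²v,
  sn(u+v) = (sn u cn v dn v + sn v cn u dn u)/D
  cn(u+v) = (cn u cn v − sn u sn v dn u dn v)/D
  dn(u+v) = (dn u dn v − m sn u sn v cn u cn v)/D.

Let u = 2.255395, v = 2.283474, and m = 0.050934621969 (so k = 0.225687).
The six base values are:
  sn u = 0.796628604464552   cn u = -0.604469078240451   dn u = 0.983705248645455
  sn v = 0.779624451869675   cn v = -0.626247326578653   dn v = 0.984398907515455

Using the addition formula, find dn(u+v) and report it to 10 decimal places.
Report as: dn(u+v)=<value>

m = k² = 0.050934621969
D = 1 − m·sn²u·sn²v = 0.9803530208751118
dn(u+v) = (dn u·dn v − m·sn u·sn v·cn u·cn v)/D = 0.9563834027564545/0.9803530208751118 = 0.9755500135071132

dn(u+v)=0.9755500135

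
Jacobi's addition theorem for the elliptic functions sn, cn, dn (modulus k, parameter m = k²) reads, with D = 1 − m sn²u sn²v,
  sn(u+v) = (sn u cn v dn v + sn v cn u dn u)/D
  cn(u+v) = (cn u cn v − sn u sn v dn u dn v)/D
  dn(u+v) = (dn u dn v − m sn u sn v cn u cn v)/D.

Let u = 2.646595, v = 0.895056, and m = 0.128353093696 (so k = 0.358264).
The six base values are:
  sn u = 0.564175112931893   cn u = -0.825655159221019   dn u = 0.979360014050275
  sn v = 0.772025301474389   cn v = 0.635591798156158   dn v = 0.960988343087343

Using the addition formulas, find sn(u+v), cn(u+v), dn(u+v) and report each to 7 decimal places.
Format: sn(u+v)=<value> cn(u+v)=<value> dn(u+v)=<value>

sn(u+v)=-0.2866541 cn(u+v)=-0.9580341 dn(u+v)=0.9947126

m = k² = 0.128353093696
D = 1 − m·sn²u·sn²v = 0.9756500957815786
sn(u+v) = (sn u·cn v·dn v + sn v·cn u·dn u)/D = -0.2796741190296151/0.9756500957815786 = -0.2866541193803424
cn(u+v) = (cn u·cn v − sn u·sn v·dn u·dn v)/D = -0.9347061016937956/0.9756500957815786 = -0.9580341412717401
dn(u+v) = (dn u·dn v − m·sn u·sn v·cn u·cn v)/D = 0.9704914408726897/0.9756500957815786 = 0.9947125973428451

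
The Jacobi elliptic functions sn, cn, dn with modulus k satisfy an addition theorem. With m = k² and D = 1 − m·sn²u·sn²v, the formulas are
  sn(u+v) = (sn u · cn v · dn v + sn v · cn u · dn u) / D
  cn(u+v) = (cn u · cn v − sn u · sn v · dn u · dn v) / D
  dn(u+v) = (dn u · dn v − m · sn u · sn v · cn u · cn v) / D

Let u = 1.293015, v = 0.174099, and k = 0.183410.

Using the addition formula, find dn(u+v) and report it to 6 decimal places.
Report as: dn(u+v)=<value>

sn u = 0.9592555744003665, cn u = 0.2825398077825902, dn u = 0.984401416696513
sn v = 0.1731918673561685, cn v = 0.9848881038380367, dn v = 0.9994953612331049
m = k² = 0.0336392281
D = 1 − m·sn²u·sn²v = 0.9990715261541266
dn(u+v) = (dn u·dn v − m·sn u·sn v·cn u·cn v)/D = 0.9823494920574049/0.9990715261541266 = 0.9832624255031146

dn(u+v)=0.983262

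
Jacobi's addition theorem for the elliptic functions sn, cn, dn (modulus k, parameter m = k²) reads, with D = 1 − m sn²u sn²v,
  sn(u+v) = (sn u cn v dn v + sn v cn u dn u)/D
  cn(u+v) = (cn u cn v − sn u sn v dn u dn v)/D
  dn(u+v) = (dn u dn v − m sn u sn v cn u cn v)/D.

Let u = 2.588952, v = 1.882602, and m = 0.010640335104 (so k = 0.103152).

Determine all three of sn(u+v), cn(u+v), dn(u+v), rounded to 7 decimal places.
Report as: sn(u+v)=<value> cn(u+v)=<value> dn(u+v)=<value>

sn(u+v)=-0.9683852 cn(u+v)=-0.2494597 dn(u+v)=0.9949984

sn u = 0.5318248169011719, cn u = -0.8468543936994334, dn u = 0.998494122553708
sn v = 0.9535427041903257, cn v = -0.3012578816983897, dn v = 0.9951509144149342
m = k² = 0.010640335104
D = 1 − m·sn²u·sn²v = 0.9972636427337643
sn(u+v) = (sn u·cn v·dn v + sn v·cn u·dn u)/D = -0.965735329425639/0.9972636427337643 = -0.9683851772418998
cn(u+v) = (cn u·cn v − sn u·sn v·dn u·dn v)/D = -0.2487771022778616/0.9972636427337643 = -0.2494597131766456
dn(u+v) = (dn u·dn v − m·sn u·sn v·cn u·cn v)/D = 0.9922757281601065/0.9972636427337643 = 0.994998399259814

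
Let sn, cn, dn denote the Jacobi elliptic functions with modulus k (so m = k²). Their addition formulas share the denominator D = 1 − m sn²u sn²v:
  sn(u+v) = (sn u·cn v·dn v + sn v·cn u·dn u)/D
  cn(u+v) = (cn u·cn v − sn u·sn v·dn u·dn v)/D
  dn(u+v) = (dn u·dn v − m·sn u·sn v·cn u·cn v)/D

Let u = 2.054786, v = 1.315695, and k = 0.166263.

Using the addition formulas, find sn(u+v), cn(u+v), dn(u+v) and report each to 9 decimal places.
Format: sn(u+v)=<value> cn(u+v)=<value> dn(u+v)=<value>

sn(u+v)=-0.205321946 cn(u+v)=-0.978694487 dn(u+v)=0.999417148

sn u = 0.892995236964144, cn u = -0.4500661137648027, dn u = 0.9889166017900556
sn v = 0.9657418435302381, cn v = 0.259504704494576, dn v = 0.9870249210606241
m = k² = 0.027643385169
D = 1 − m·sn²u·sn²v = 0.9794405445404762
sn(u+v) = (sn u·cn v·dn v + sn v·cn u·dn u)/D = -0.2011006389609246/0.9794405445404762 = -0.2053219463722271
cn(u+v) = (cn u·cn v − sn u·sn v·dn u·dn v)/D = -0.9585730610126974/0.9794405445404762 = -0.9786944867209176
dn(u+v) = (dn u·dn v − m·sn u·sn v·cn u·cn v)/D = 0.9788696753097049/0.9794405445404762 = 0.9994171476421377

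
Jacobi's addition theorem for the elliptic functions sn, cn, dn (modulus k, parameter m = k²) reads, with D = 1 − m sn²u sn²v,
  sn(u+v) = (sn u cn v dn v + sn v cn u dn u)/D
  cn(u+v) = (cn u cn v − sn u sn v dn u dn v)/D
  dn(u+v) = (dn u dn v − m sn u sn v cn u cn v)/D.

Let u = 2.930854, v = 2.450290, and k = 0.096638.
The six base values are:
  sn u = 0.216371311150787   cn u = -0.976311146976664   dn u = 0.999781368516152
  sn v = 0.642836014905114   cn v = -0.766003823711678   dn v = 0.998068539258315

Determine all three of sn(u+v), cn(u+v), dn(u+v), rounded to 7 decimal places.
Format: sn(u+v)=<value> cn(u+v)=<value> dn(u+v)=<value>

sn(u+v)=-0.7930352 cn(u+v)=0.6091759 dn(u+v)=0.9970590

m = k² = 0.009338903044
D = 1 − m·sn²u·sn²v = 0.9998193260163076
sn(u+v) = (sn u·cn v·dn v + sn v·cn u·dn u)/D = -0.7928918811309216/0.9998193260163076 = -0.7930351619528398
cn(u+v) = (cn u·cn v − sn u·sn v·dn u·dn v)/D = 0.6090658006425676/0.9998193260163076 = 0.6091758628724821
dn(u+v) = (dn u·dn v − m·sn u·sn v·cn u·cn v)/D = 0.9968788924081361/0.9998193260163076 = 0.9970590350359726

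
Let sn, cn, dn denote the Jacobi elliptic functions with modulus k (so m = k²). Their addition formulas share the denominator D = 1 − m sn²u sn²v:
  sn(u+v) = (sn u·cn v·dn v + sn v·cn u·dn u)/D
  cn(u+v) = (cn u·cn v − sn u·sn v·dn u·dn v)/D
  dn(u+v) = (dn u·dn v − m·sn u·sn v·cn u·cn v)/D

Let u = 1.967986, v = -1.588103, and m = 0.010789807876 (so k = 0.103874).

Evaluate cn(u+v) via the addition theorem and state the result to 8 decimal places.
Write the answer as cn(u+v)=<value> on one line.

cn(u+v)=0.92874354

sn u = 0.9245641120612216, cn u = -0.3810265117920863, dn u = 0.9953776516519823
sn v = -0.9999158510508714, cn v = -0.01297269506354148, dn v = 0.9945913773754451
m = k² = 0.010789807876
D = 1 − m·sn²u·sn²v = 0.9907782216100576
cn(u+v) = (cn u·cn v − sn u·sn v·dn u·dn v)/D = 0.9201788690165971/0.9907782216100576 = 0.9287435360874873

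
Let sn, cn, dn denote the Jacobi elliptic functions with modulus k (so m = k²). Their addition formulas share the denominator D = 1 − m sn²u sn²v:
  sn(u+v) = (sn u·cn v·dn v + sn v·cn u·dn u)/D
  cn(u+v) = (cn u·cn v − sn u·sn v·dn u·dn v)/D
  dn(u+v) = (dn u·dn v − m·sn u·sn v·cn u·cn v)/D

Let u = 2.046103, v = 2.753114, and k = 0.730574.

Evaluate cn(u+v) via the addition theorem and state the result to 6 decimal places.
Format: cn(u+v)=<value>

cn(u+v)=-0.578943

sn u = 0.993833711566226, cn u = -0.1108808087745549, dn u = 0.6876217751048621
sn v = 0.8072363844519592, cn v = -0.5902282775477033, dn v = 0.807588853641282
m = k² = 0.533738369476
D = 1 − m·sn²u·sn²v = 0.6564758053148635
cn(u+v) = (cn u·cn v − sn u·sn v·dn u·dn v)/D = -0.3800618654389999/0.6564758053148635 = -0.578942685110401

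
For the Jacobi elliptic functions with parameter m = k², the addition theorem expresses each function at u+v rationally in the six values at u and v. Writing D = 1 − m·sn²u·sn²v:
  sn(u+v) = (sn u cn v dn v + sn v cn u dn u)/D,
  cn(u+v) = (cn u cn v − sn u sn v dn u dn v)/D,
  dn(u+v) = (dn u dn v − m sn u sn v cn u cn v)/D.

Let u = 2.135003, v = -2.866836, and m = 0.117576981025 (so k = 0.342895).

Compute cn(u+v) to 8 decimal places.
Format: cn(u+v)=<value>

sn u = 0.8842549884421906, cn u = -0.4670044062052321, dn u = 0.9529248391493657
sn v = -0.3641899736357891, cn v = -0.9313246818930352, dn v = 0.9921719886629622
m = k² = 0.117576981025
D = 1 − m·sn²u·sn²v = 0.9878063615895062
cn(u+v) = (cn u·cn v − sn u·sn v·dn u·dn v)/D = 0.7394073611845025/0.9878063615895062 = 0.7485347229336547

cn(u+v)=0.74853472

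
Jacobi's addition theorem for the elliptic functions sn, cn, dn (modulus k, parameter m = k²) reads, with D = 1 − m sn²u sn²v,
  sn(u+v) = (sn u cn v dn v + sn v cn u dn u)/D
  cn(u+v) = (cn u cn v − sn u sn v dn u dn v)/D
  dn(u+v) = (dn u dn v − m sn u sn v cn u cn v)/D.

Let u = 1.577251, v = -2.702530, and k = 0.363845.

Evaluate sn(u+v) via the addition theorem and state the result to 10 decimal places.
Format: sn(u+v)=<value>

sn(u+v)=-0.8916277908

sn u = 0.9989242294085258, cn u = 0.04637223199914958, dn u = 0.9316123070476448
sn v = -0.5210604786040425, cn v = -0.853519758199496, dn v = 0.9818642640630025
m = k² = 0.132383184025
D = 1 − m·sn²u·sn²v = 0.9641347233613093
sn(u+v) = (sn u·cn v·dn v + sn v·cn u·dn u)/D = -0.8596493134036913/0.9641347233613093 = -0.8916277907787146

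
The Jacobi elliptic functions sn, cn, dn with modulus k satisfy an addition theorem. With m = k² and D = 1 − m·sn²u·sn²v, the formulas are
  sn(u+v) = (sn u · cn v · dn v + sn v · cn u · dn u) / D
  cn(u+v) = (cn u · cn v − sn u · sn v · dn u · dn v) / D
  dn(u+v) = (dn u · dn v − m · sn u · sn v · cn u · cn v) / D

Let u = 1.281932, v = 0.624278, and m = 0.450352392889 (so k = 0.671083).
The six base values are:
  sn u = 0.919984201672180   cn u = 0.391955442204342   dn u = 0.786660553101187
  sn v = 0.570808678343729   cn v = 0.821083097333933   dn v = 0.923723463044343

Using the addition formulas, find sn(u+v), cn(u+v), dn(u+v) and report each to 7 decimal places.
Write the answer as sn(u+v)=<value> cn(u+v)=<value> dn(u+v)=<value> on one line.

sn(u+v)=0.9976690 cn(u+v)=-0.0682398 dn(u+v)=0.7427952

m = k² = 0.450352392889
D = 1 − m·sn²u·sn²v = 0.8758077920123648
sn(u+v) = (sn u·cn v·dn v + sn v·cn u·dn u)/D = 0.873766241024006/0.8758077920123648 = 0.997668950873721
cn(u+v) = (cn u·cn v − sn u·sn v·dn u·dn v)/D = -0.05976491107959774/0.8758077920123648 = -0.06823975719863654
dn(u+v) = (dn u·dn v − m·sn u·sn v·cn u·cn v)/D = 0.6505458464031508/0.8758077920123648 = 0.7427952255464362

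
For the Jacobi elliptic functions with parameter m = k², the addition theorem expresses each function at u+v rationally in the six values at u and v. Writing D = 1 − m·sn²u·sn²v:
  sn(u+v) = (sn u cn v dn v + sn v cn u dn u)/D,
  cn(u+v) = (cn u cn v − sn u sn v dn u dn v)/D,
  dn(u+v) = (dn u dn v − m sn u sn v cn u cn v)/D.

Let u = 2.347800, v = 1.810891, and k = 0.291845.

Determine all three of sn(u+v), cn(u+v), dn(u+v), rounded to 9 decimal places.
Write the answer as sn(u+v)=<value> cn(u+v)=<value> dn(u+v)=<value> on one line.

sn u = 0.7553721933184747, cn u = -0.6552960014842429, dn u = 0.9753979152353622
sn v = 0.9808266950459002, cn v = -0.1948820009270655, dn v = 0.9581551544492299
m = k² = 0.085173504025
D = 1 − m·sn²u·sn²v = 0.9532468306549897
sn(u+v) = (sn u·cn v·dn v + sn v·cn u·dn u)/D = -0.7679677987628773/0.9532468306549897 = -0.8056337289211814
cn(u+v) = (cn u·cn v − sn u·sn v·dn u·dn v)/D = -0.5647167256395753/0.9532468306549897 = -0.5924139556294672
dn(u+v) = (dn u·dn v − m·sn u·sn v·cn u·cn v)/D = 0.9265238021781424/0.9532468306549897 = 0.971966307552803

sn(u+v)=-0.805633729 cn(u+v)=-0.592413956 dn(u+v)=0.971966308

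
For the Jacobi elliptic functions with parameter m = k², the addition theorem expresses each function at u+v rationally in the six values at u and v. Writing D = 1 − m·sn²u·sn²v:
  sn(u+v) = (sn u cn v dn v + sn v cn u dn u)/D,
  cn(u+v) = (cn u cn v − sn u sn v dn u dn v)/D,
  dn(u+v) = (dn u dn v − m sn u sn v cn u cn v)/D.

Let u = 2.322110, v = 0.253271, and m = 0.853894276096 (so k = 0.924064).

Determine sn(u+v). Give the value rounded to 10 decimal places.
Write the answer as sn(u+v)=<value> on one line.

sn u = 0.9995425829759011, cn u = 0.03024276471924864, dn u = 0.3832580290101556
sn v = 0.2483672042664343, cn v = 0.9686659547258153, dn v = 0.973306965303658
m = k² = 0.853894276096
D = 1 − m·sn²u·sn²v = 0.9473746252458722
sn(u+v) = (sn u·cn v·dn v + sn v·cn u·dn u)/D = 0.9452568339728276/0.9473746252458722 = 0.9977645682957838

sn(u+v)=0.9977645683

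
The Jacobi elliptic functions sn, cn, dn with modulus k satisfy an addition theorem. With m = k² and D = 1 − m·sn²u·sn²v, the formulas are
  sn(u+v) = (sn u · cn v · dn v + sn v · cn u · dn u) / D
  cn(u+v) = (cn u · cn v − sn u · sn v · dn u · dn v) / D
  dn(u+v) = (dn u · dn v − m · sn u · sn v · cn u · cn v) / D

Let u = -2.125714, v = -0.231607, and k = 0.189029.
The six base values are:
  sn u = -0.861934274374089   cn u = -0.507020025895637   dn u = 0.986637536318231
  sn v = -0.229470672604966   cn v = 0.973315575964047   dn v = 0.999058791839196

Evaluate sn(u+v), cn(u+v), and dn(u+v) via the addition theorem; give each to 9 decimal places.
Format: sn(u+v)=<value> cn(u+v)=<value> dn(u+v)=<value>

sn(u+v)=-0.724365441 cn(u+v)=-0.689416208 dn(u+v)=0.990581269

m = k² = 0.035731962841
D = 1 − m·sn²u·sn²v = 0.9986021532791273
sn(u+v) = (sn u·cn v·dn v + sn v·cn u·dn u)/D = -0.7233528889847781/0.9986021532791273 = -0.7243654408409712
cn(u+v) = (cn u·cn v − sn u·sn v·dn u·dn v)/D = -0.6884525100042013/0.9986021532791273 = -0.6894162081901364
dn(u+v) = (dn u·dn v − m·sn u·sn v·cn u·cn v)/D = 0.9891965879765279/0.9986021532791273 = 0.9905812687548148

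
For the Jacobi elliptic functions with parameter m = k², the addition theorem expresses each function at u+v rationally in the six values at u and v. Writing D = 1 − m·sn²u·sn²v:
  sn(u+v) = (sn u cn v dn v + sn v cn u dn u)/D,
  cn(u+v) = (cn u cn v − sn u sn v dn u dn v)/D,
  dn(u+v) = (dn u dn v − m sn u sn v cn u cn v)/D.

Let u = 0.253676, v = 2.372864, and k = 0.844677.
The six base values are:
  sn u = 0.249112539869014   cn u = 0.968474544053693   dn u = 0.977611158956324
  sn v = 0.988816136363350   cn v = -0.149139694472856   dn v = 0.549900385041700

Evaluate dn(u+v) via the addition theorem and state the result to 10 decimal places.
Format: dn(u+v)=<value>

dn(u+v)=0.5884484361

m = k² = 0.713479234329
D = 1 − m·sn²u·sn²v = 0.9567084030032904
dn(u+v) = (dn u·dn v − m·sn u·sn v·cn u·cn v)/D = 0.5629735635566568/0.9567084030032904 = 0.5884484361058973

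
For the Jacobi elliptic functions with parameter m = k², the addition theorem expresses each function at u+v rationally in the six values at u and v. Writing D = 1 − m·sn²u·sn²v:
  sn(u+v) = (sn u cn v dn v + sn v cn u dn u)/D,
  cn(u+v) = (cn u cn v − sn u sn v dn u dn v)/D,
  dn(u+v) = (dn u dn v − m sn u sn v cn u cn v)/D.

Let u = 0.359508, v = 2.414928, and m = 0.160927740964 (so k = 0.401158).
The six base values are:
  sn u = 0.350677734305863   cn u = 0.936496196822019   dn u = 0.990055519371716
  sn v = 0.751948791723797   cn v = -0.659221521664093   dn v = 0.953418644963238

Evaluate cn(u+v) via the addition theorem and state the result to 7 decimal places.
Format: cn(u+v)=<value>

m = k² = 0.160927740964
D = 1 − m·sn²u·sn²v = 0.9888101611928516
cn(u+v) = (cn u·cn v − sn u·sn v·dn u·dn v)/D = -0.8662669020917279/0.9888101611928516 = -0.876069983996429

cn(u+v)=-0.8760700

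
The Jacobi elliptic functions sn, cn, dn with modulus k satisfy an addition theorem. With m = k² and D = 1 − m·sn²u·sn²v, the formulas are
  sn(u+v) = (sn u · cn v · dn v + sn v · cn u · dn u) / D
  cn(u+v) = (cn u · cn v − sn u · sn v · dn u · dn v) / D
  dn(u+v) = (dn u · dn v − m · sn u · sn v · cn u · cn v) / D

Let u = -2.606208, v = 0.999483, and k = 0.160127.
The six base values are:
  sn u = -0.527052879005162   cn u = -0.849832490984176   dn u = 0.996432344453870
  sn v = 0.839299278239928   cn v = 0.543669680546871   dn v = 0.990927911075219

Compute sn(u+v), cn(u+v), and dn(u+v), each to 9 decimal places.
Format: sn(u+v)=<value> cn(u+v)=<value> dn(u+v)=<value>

sn(u+v)=-0.999677944 cn(u+v)=-0.025377322 dn(u+v)=0.987104785

m = k² = 0.025640656129
D = 1 − m·sn²u·sn²v = 0.9949826867840907
sn(u+v) = (sn u·cn v·dn v + sn v·cn u·dn u)/D = -0.9946622465429019/0.9949826867840907 = -0.999677943902497
cn(u+v) = (cn u·cn v − sn u·sn v·dn u·dn v)/D = -0.02524999608545014/0.9949826867840907 = -0.02537732205880014
dn(u+v) = (dn u·dn v − m·sn u·sn v·cn u·cn v)/D = 0.9821521711676111/0.9949826867840907 = 0.9871047850511355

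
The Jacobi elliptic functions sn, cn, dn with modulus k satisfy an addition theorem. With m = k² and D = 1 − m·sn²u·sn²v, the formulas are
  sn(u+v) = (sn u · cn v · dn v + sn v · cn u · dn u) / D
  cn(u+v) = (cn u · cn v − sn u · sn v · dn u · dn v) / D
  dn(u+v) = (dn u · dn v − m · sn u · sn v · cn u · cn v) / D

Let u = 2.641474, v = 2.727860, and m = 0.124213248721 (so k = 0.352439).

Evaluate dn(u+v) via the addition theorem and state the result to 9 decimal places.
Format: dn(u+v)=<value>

sn u = 0.5653732428124082, cn u = -0.8248351934245906, dn u = 0.9799467432719381
sn v = 0.4934232548980415, cn v = -0.869789337440867, dn v = 0.9847630344543115
m = k² = 0.124213248721
D = 1 − m·sn²u·sn²v = 0.9903333131448789
dn(u+v) = (dn u·dn v − m·sn u·sn v·cn u·cn v)/D = 0.9401551611681371/0.9903333131448789 = 0.9493320568835584

dn(u+v)=0.949332057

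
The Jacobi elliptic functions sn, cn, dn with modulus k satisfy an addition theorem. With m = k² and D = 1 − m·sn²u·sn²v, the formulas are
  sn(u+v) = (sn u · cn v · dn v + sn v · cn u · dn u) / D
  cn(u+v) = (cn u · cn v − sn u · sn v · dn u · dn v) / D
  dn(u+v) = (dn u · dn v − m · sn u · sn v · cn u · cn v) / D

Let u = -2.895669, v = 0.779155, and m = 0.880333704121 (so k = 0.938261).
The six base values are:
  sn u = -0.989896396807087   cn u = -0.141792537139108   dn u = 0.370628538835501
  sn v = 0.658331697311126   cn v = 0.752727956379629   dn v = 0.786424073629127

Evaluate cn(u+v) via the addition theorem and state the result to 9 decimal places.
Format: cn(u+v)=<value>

cn(u+v)=0.132902610

m = k² = 0.880333704121
D = 1 − m·sn²u·sn²v = 0.626133675668834
cn(u+v) = (cn u·cn v − sn u·sn v·dn u·dn v)/D = 0.08321479939706973/0.626133675668834 = 0.132902609507754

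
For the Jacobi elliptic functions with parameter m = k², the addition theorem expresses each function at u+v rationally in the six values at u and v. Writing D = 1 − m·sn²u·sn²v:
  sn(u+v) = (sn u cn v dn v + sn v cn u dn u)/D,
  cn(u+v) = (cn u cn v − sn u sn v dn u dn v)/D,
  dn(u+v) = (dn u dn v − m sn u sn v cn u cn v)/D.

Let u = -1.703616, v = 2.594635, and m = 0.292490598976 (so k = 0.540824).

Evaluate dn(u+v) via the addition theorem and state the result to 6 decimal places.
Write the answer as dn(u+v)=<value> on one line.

sn u = -0.9999876547058056, cn u = 0.004968947170435418, dn u = 0.8411400732008965
sn v = 0.7178385917799779, cn v = -0.6962095633868715, dn v = 0.921564898934968
m = k² = 0.292490598976
D = 1 − m·sn²u·sn²v = 0.8492855842455321
dn(u+v) = (dn u·dn v − m·sn u·sn v·cn u·cn v)/D = 0.7744388303035272/0.8492855842455321 = 0.9118709238324167

dn(u+v)=0.911871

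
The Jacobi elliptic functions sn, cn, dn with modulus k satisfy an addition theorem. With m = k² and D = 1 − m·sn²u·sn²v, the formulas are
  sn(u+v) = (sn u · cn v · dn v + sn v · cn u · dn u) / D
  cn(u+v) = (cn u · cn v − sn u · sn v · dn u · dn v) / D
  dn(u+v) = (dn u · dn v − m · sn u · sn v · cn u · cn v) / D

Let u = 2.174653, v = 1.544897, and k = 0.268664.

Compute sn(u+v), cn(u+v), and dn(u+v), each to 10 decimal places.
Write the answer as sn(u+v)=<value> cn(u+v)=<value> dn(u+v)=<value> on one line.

sn(u+v)=-0.4944937661 cn(u+v)=-0.8691811752 dn(u+v)=0.9911357966

sn u = 0.84976808304674, cn u = -0.5271567177178613, dn u = 0.9735903423247537
sn v = 0.9985735192829712, cn v = 0.05339406883560692, dn v = 0.9633407683516306
m = k² = 0.072180344896
D = 1 − m·sn²u·sn²v = 0.9480267502226421
sn(u+v) = (sn u·cn v·dn v + sn v·cn u·dn u)/D = -0.4687933181101737/0.9480267502226421 = -0.4944937661306272
cn(u+v) = (cn u·cn v − sn u·sn v·dn u·dn v)/D = -0.8240070048445931/0.9480267502226421 = -0.8691811751631236
dn(u+v) = (dn u·dn v − m·sn u·sn v·cn u·cn v)/D = 0.9396232482446481/0.9480267502226421 = 0.9911357965626809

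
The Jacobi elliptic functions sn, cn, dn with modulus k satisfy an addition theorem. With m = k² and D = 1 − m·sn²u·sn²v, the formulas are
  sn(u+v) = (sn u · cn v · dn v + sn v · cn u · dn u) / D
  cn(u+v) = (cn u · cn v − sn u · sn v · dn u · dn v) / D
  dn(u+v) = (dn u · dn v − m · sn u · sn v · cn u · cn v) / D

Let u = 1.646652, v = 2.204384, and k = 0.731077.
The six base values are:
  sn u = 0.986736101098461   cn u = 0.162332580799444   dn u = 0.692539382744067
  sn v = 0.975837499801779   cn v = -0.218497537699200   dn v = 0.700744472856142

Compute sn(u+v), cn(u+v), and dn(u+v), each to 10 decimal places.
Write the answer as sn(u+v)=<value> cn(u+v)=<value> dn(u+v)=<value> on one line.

sn(u+v)=-0.0820188032 cn(u+v)=-0.9966307821 dn(u+v)=0.9982006568

m = k² = 0.534473579929
D = 1 − m·sn²u·sn²v = 0.5044547881462253
sn(u+v) = (sn u·cn v·dn v + sn v·cn u·dn u)/D = -0.04137477799228074/0.5044547881462253 = -0.08201880320003527
cn(u+v) = (cn u·cn v − sn u·sn v·dn u·dn v)/D = -0.5027551700676409/0.5044547881462253 = -0.9966307821463442
dn(u+v) = (dn u·dn v − m·sn u·sn v·cn u·cn v)/D = 0.5035471008671626/0.5044547881462253 = 0.9982006568271493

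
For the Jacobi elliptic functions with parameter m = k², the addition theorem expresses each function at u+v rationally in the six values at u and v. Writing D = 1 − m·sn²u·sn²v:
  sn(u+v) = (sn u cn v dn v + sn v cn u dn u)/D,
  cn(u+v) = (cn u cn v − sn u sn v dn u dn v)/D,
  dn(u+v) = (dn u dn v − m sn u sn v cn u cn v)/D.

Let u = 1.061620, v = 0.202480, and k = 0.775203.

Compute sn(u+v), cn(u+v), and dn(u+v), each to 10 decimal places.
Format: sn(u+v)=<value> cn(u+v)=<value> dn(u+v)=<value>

sn u = 0.8230544926917632, cn u = 0.5679624125414501, dn u = 0.7700079329725611
sn v = 0.2002923814783628, cn v = 0.9797361695485811, dn v = 0.9878725016544505
m = k² = 0.600939691209
D = 1 − m·sn²u·sn²v = 0.9836688439017972
sn(u+v) = (sn u·cn v·dn v + sn v·cn u·dn u)/D = 0.8841919107650181/0.9836688439017972 = 0.8988715219014193
cn(u+v) = (cn u·cn v − sn u·sn v·dn u·dn v)/D = 0.4310557497595927/0.9836688439017972 = 0.4382122626246627
dn(u+v) = (dn u·dn v − m·sn u·sn v·cn u·cn v)/D = 0.7055441497327626/0.9836688439017972 = 0.7172577988077451

sn(u+v)=0.8988715219 cn(u+v)=0.4382122626 dn(u+v)=0.7172577988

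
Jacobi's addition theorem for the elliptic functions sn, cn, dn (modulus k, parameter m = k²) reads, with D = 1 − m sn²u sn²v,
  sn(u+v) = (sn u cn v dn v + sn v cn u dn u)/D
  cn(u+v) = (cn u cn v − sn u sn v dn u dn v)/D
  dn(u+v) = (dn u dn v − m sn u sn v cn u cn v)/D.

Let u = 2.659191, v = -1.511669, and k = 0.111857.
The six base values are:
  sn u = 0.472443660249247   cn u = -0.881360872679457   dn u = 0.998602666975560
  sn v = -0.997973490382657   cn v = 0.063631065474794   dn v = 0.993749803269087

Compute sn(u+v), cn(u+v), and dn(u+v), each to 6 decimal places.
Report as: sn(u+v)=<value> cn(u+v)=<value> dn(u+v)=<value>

sn(u+v)=0.910753 cn(u+v)=0.412951 dn(u+v)=0.994797

m = k² = 0.012511988449
D = 1 − m·sn²u·sn²v = 0.9972185939433198
sn(u+v) = (sn u·cn v·dn v + sn v·cn u·dn u)/D = 0.9082199269782156/0.9972185939433198 = 0.9107531011699499
cn(u+v) = (cn u·cn v − sn u·sn v·dn u·dn v)/D = 0.4118027298913601/0.9972185939433198 = 0.4129513151805173
dn(u+v) = (dn u·dn v − m·sn u·sn v·cn u·cn v)/D = 0.9920303636109412/0.9972185939433198 = 0.9947972988431125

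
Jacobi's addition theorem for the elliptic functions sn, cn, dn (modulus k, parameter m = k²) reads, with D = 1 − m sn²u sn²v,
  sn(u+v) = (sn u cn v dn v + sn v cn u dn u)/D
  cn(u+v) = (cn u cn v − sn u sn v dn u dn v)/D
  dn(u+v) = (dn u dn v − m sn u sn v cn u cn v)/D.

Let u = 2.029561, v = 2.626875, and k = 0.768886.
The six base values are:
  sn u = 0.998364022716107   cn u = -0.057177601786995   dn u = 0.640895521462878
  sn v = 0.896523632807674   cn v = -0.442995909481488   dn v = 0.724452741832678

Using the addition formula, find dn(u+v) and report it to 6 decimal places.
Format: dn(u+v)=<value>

dn(u+v)=0.856589

m = k² = 0.591185680996
D = 1 − m·sn²u·sn²v = 0.5263852322421171
dn(u+v) = (dn u·dn v − m·sn u·sn v·cn u·cn v)/D = 0.4508955731402632/0.5263852322421171 = 0.8565885695913073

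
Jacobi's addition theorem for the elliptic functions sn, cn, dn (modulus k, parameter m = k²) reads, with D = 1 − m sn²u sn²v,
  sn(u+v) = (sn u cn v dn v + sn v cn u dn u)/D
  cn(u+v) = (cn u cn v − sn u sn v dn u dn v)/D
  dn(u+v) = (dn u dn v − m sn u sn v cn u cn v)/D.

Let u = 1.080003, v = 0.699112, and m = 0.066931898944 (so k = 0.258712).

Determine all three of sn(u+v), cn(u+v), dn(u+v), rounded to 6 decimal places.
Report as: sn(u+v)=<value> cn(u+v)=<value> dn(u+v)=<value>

sn(u+v)=0.984744 cn(u+v)=-0.174008 dn(u+v)=0.967003

sn u = 0.8766689134490572, cn u = 0.4810941864043355, dn u = 0.9739402431573468
sn v = 0.6408917964360919, cn v = 0.7676312299932298, dn v = 0.9861583231086665
m = k² = 0.066931898944
D = 1 − m·sn²u·sn²v = 0.9788712509286267
sn(u+v) = (sn u·cn v·dn v + sn v·cn u·dn u)/D = 0.9639378934320428/0.9788712509286267 = 0.9847443088328347
cn(u+v) = (cn u·cn v − sn u·sn v·dn u·dn v)/D = -0.1703310409184718/0.9788712509286267 = -0.1740076039181697
dn(u+v) = (dn u·dn v − m·sn u·sn v·cn u·cn v)/D = 0.946571388854978/0.9788712509286267 = 0.9670029515699774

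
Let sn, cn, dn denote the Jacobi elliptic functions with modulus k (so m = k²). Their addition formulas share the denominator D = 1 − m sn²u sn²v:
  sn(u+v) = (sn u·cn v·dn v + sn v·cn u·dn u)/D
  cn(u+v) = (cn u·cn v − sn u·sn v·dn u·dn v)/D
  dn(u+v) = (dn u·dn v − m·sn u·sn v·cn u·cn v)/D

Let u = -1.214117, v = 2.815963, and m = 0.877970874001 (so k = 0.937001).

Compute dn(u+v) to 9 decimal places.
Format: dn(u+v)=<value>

sn u = -0.8521697058512867, cn u = 0.5232655085416308, dn u = 0.6020162081336271
sn v = 0.9931000572850915, cn v = -0.1172700994301102, dn v = 0.3662010704130752
m = k² = 0.877970874001
D = 1 − m·sn²u·sn²v = 0.3711916427908951
dn(u+v) = (dn u·dn v − m·sn u·sn v·cn u·cn v)/D = 0.1748648838450763/0.3711916427908951 = 0.4710905734038404

dn(u+v)=0.471090573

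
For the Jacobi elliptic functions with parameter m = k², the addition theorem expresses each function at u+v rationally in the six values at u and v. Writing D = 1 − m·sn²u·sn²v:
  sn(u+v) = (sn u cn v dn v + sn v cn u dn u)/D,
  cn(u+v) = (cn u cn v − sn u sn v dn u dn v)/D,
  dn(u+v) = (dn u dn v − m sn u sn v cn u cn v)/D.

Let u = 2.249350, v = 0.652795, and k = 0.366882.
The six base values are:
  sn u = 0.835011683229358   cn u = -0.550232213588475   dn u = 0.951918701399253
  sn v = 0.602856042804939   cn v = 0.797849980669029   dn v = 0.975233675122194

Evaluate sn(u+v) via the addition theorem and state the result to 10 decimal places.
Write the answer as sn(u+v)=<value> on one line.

sn(u+v)=0.3457455854

m = k² = 0.134602401924
D = 1 − m·sn²u·sn²v = 0.9658913012932202
sn(u+v) = (sn u·cn v·dn v + sn v·cn u·dn u)/D = 0.3339526534235945/0.9658913012932202 = 0.3457455854260923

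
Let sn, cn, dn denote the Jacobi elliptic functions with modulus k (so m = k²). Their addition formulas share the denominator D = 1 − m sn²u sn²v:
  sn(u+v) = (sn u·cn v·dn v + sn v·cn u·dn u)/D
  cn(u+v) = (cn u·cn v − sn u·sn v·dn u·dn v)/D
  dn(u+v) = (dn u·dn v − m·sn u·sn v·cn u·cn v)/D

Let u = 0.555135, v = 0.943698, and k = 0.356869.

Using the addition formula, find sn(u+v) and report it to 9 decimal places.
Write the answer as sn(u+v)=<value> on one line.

sn u = 0.5241579743987321, cn u = 0.8516210529773311, dn u = 0.9823493029793188
sn v = 0.8009069314179321, cn v = 0.5987888502692012, dn v = 0.9582836645386705
m = k² = 0.127355483161
D = 1 − m·sn²u·sn²v = 0.9775556957545286
sn(u+v) = (sn u·cn v·dn v + sn v·cn u·dn u)/D = 0.9707970712513879/0.9775556957545286 = 0.9930862000676862

sn(u+v)=0.993086200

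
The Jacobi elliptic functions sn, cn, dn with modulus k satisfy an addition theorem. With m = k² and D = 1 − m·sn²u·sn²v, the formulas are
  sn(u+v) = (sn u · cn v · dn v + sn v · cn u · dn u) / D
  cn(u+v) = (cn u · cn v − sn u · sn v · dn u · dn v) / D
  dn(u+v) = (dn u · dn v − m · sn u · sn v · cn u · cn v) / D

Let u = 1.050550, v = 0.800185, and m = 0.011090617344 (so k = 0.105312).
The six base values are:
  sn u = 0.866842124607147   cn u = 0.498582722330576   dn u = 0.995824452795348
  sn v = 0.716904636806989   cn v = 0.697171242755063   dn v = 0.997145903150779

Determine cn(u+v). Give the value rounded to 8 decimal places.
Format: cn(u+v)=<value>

cn(u+v)=-0.27064368

m = k² = 0.011090617344
D = 1 − m·sn²u·sn²v = 0.9957168970268332
cn(u+v) = (cn u·cn v − sn u·sn v·dn u·dn v)/D = -0.2694844843001017/0.9957168970268332 = -0.2706436790464945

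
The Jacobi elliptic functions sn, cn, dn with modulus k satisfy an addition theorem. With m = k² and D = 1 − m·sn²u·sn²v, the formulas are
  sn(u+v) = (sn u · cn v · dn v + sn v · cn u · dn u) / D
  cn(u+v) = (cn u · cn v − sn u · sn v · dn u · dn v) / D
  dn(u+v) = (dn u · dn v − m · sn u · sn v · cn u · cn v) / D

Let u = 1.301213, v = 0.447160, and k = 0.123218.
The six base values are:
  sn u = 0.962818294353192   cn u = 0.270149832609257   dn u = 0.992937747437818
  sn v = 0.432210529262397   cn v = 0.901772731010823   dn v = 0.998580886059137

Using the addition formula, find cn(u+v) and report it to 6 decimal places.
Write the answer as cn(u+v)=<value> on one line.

m = k² = 0.015182675524
D = 1 − m·sn²u·sn²v = 0.9973707755436964
cn(u+v) = (cn u·cn v − sn u·sn v·dn u·dn v)/D = -0.169001185275834/0.9973707755436964 = -0.1694466986800435

cn(u+v)=-0.169447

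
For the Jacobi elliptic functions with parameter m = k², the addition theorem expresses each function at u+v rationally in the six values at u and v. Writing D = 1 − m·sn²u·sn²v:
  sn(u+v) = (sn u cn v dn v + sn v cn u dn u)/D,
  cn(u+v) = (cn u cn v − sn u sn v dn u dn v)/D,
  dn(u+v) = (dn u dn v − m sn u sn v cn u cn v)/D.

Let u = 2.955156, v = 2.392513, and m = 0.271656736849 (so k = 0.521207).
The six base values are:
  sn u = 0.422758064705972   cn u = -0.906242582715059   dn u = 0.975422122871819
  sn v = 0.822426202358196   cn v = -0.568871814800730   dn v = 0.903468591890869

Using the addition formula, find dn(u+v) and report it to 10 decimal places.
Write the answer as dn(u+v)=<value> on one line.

m = k² = 0.271656736849
D = 1 − m·sn²u·sn²v = 0.9671603773054214
dn(u+v) = (dn u·dn v − m·sn u·sn v·cn u·cn v)/D = 0.8325700647682634/0.9671603773054214 = 0.8608397162504358

dn(u+v)=0.8608397163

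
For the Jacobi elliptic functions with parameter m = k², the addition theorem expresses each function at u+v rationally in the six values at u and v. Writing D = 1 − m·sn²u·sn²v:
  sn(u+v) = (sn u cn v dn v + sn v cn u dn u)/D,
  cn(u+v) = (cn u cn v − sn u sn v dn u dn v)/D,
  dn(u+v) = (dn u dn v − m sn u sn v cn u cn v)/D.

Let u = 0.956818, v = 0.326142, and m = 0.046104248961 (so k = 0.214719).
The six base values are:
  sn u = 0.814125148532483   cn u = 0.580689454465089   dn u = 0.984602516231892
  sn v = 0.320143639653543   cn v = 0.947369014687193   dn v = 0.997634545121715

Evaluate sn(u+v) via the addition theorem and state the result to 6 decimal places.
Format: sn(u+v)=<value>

m = k² = 0.046104248961
D = 1 − m·sn²u·sn²v = 0.9968680627750927
sn(u+v) = (sn u·cn v·dn v + sn v·cn u·dn u)/D = 0.9524941000899803/0.9968680627750927 = 0.9554866242162642

sn(u+v)=0.955487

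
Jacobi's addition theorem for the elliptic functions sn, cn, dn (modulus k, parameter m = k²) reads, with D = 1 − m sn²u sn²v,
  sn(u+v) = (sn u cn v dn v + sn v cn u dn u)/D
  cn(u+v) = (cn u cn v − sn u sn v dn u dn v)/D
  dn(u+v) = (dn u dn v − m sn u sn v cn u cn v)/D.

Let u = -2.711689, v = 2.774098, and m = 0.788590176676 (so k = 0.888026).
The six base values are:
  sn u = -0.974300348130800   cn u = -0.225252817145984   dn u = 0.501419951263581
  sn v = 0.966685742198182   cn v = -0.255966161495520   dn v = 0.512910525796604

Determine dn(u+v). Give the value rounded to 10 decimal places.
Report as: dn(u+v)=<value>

m = k² = 0.788590176676
D = 1 − m·sn²u·sn²v = 0.3004678089689112
dn(u+v) = (dn u·dn v − m·sn u·sn v·cn u·cn v)/D = 0.3000070867290567/0.3004678089689112 = 0.9984666502497041

dn(u+v)=0.9984666502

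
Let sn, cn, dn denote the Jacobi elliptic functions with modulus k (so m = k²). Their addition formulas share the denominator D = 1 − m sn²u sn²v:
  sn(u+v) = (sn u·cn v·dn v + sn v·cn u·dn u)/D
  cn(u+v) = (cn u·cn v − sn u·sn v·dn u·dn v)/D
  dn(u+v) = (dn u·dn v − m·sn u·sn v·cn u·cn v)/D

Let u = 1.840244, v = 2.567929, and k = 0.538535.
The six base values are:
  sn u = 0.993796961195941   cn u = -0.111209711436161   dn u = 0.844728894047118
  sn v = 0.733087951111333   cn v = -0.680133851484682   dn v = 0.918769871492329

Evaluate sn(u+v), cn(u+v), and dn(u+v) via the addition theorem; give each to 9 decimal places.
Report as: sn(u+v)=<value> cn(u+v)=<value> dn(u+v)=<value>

sn(u+v)=-0.815395393 cn(u+v)=-0.578904442 dn(u+v)=0.898428929

m = k² = 0.290019946225
D = 1 − m·sn²u·sn²v = 0.8460657146710437
sn(u+v) = (sn u·cn v·dn v + sn v·cn u·dn u)/D = -0.6898780859308562/0.8460657146710437 = -0.8153953930151698
cn(u+v) = (cn u·cn v − sn u·sn v·dn u·dn v)/D = -0.4897912005071162/0.8460657146710437 = -0.5789044420710872
dn(u+v) = (dn u·dn v − m·sn u·sn v·cn u·cn v)/D = 0.7601299140277113/0.8460657146710437 = 0.898428929156236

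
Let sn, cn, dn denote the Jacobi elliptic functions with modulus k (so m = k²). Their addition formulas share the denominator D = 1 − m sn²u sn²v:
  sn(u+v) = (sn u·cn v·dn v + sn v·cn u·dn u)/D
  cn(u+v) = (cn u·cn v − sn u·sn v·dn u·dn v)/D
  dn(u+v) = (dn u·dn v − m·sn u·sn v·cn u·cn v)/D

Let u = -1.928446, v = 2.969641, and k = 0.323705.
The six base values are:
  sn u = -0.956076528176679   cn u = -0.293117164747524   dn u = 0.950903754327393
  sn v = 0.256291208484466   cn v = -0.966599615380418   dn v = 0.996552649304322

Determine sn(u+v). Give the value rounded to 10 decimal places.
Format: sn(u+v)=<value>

sn(u+v)=0.8549008567

m = k² = 0.104784927025
D = 1 − m·sn²u·sn²v = 0.9937085384648982
sn(u+v) = (sn u·cn v·dn v + sn v·cn u·dn u)/D = 0.8495222808747444/0.9937085384648982 = 0.8549008567311943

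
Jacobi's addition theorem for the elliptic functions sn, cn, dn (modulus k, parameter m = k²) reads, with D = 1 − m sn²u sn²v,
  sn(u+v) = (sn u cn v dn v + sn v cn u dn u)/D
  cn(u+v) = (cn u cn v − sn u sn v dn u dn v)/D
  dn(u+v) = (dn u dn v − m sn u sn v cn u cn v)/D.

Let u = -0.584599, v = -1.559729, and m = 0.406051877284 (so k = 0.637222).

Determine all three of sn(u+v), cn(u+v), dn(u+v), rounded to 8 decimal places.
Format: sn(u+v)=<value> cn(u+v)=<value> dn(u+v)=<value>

sn(u+v)=-0.96053047 cn(u+v)=-0.27817479 dn(u+v)=0.79080270

sn u = -0.5413452971038415, cn u = 0.8408003742289567, dn u = 0.9386184402907024
sn v = -0.9853013144527689, cn v = 0.1708254071783405, dn v = 0.7783297838173069
m = k² = 0.406051877284
D = 1 − m·sn²u·sn²v = 0.8844770199555706
sn(u+v) = (sn u·cn v·dn v + sn v·cn u·dn u)/D = -0.8495671292888967/0.8844770199555706 = -0.9605304718166364
cn(u+v) = (cn u·cn v − sn u·sn v·dn u·dn v)/D = -0.2460392075692609/0.8844770199555706 = -0.2781747880590725
dn(u+v) = (dn u·dn v − m·sn u·sn v·cn u·cn v)/D = 0.6994468149525473/0.8844770199555706 = 0.7908026994162971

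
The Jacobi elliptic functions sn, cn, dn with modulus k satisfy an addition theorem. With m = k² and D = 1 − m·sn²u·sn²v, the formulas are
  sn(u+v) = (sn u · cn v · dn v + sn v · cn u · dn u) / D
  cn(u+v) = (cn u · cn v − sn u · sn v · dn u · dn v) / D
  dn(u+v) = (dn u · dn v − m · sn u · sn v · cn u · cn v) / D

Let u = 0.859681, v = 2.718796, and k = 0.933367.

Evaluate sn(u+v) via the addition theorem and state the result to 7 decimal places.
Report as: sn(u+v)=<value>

sn u = 0.7042158924651497, cn u = 0.7099858990145598, dn u = 0.7536361132450666
sn v = 0.9955894189219731, cn v = -0.0938174233850406, dn v = 0.3694507584316246
m = k² = 0.871173956689
D = 1 − m·sn²u·sn²v = 0.5717700164584329
sn(u+v) = (sn u·cn v·dn v + sn v·cn u·dn u)/D = 0.5083022698445018/0.5717700164584329 = 0.8889977704548886

sn(u+v)=0.8889978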